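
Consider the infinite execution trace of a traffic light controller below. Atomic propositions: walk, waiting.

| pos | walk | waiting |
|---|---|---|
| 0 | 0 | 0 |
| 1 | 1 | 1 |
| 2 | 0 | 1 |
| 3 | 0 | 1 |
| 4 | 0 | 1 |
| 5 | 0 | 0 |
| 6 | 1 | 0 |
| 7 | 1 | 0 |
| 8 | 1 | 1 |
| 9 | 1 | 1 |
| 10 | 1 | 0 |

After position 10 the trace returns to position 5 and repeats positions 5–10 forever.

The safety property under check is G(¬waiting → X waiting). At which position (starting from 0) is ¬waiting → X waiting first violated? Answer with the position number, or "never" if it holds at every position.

5

Check ¬waiting → X waiting at each position in order: 0 ✓, 1 ✓, 2 ✓, 3 ✓, 4 ✓.
At position 5 the labels are {} and the next position 6 has {walk}, so ¬waiting → X waiting is false there. This is the first violation.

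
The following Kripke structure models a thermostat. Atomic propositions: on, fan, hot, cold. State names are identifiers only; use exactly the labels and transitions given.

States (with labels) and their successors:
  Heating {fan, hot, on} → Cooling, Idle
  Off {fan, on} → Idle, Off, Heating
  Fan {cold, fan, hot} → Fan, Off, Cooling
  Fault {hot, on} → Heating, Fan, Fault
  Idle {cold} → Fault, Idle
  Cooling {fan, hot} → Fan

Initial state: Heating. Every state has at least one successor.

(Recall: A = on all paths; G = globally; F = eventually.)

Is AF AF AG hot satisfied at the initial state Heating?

Violated

States satisfying AF AG hot: ∅.
States satisfying AF AF AG hot: ∅.
There is a path from Heating along which AF AG hot never holds.
Heating ∉ Sat(AF AF AG hot).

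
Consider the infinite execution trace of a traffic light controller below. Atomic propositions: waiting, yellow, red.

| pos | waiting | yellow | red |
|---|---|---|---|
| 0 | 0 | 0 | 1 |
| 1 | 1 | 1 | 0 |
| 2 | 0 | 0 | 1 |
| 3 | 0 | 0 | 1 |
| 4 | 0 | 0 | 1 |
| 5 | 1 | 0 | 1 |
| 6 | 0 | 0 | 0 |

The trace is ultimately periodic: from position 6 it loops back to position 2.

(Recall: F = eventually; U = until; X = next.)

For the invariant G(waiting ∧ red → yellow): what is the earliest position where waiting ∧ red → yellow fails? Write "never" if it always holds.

Check waiting ∧ red → yellow at each position in order: 0 ✓, 1 ✓, 2 ✓, 3 ✓, 4 ✓.
At position 5 the labels are {red, waiting}, so waiting ∧ red → yellow is false there. This is the first violation.

5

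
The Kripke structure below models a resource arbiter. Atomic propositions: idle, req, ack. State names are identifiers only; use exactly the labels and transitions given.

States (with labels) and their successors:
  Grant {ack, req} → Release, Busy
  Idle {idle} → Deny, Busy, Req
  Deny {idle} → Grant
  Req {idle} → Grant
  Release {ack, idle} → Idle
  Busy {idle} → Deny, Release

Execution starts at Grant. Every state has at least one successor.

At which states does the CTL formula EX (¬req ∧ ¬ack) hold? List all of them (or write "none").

{Grant, Idle, Release, Busy}

States satisfying ¬req ∧ ¬ack: {Idle, Deny, Req, Busy}.
States satisfying EX (¬req ∧ ¬ack): {Grant, Idle, Release, Busy}.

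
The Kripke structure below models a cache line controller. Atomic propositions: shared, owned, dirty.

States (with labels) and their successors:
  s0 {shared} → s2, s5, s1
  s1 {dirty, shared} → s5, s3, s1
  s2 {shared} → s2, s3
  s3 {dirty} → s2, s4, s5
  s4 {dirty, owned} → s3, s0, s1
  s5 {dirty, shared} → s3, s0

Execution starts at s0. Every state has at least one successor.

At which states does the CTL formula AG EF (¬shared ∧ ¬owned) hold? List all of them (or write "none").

{s0, s1, s2, s3, s4, s5}

States satisfying EF (¬shared ∧ ¬owned): {s0, s1, s2, s3, s4, s5}.
States satisfying AG EF (¬shared ∧ ¬owned): {s0, s1, s2, s3, s4, s5}.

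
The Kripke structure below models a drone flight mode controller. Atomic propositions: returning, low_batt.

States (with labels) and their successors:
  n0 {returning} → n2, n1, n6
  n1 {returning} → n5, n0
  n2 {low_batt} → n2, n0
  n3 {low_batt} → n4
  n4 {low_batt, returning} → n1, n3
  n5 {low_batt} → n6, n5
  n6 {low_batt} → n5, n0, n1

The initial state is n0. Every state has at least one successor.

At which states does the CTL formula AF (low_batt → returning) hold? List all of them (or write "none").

States satisfying low_batt → returning: {n0, n1, n4}.
States satisfying AF (low_batt → returning): {n0, n1, n3, n4}.

{n0, n1, n3, n4}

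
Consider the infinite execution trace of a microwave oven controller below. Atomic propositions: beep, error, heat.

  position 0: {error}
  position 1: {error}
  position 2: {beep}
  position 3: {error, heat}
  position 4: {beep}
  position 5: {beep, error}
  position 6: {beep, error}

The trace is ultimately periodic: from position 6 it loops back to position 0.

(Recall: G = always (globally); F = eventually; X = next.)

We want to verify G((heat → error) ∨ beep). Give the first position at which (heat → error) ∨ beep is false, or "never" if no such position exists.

never

(heat → error) ∨ beep holds at every position 0..6, and those are all the positions the trace ever visits, so the invariant G((heat → error) ∨ beep) is never violated.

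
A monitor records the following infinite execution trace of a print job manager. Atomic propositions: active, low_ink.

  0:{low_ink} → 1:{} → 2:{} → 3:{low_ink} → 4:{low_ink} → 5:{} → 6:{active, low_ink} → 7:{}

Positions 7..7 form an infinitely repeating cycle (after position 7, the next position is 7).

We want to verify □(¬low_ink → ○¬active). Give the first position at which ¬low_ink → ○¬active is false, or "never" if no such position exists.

5

Check ¬low_ink → ○¬active at each position in order: 0 ✓, 1 ✓, 2 ✓, 3 ✓, 4 ✓.
At position 5 the labels are {} and the next position 6 has {active, low_ink}, so ¬low_ink → ○¬active is false there. This is the first violation.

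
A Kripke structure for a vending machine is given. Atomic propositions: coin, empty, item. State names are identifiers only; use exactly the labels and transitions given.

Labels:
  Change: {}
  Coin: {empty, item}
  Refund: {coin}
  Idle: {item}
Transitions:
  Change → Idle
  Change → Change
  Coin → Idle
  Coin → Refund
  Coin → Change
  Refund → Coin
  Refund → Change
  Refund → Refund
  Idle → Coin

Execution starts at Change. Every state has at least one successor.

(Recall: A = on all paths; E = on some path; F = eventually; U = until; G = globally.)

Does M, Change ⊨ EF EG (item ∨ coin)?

Satisfied

States satisfying EG (item ∨ coin): {Coin, Refund, Idle}.
States satisfying EF EG (item ∨ coin): {Change, Coin, Refund, Idle}.
Some path from Change reaches a state where EG (item ∨ coin) holds.
Change ∈ Sat(EF EG (item ∨ coin)).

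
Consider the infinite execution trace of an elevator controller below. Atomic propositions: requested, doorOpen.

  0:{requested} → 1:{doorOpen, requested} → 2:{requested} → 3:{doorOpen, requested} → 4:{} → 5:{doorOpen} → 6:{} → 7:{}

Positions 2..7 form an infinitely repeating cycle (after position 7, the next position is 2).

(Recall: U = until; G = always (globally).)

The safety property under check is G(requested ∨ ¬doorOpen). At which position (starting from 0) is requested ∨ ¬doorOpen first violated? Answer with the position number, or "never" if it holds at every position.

5

Check requested ∨ ¬doorOpen at each position in order: 0 ✓, 1 ✓, 2 ✓, 3 ✓, 4 ✓.
At position 5 the labels are {doorOpen}, so requested ∨ ¬doorOpen is false there. This is the first violation.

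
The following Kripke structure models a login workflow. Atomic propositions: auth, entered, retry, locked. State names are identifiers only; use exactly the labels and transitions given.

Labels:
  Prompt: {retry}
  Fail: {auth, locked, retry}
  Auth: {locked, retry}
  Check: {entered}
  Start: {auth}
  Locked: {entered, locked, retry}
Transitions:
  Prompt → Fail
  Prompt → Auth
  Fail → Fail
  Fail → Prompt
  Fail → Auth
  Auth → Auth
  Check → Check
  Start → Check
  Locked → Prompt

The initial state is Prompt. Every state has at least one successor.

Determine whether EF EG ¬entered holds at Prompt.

States satisfying EG ¬entered: {Prompt, Fail, Auth}.
States satisfying EF EG ¬entered: {Prompt, Fail, Auth, Locked}.
Some path from Prompt reaches a state where EG ¬entered holds.
Prompt ∈ Sat(EF EG ¬entered).

Satisfied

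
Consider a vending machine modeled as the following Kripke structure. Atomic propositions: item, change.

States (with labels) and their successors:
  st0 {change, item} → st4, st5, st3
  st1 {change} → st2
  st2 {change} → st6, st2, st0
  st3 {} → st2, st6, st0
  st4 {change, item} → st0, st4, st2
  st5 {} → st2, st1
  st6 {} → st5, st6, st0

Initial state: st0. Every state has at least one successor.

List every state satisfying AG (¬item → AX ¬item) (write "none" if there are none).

States satisfying ¬item → AX ¬item: {st0, st1, st4, st5}.
States satisfying AG (¬item → AX ¬item): ∅.

none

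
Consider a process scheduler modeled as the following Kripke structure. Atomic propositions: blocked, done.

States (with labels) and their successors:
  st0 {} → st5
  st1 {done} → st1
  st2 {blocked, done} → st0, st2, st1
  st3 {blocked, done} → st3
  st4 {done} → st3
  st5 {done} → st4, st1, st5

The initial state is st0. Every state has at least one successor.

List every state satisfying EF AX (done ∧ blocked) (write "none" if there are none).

{st0, st2, st3, st4, st5}

States satisfying AX (done ∧ blocked): {st3, st4}.
States satisfying EF AX (done ∧ blocked): {st0, st2, st3, st4, st5}.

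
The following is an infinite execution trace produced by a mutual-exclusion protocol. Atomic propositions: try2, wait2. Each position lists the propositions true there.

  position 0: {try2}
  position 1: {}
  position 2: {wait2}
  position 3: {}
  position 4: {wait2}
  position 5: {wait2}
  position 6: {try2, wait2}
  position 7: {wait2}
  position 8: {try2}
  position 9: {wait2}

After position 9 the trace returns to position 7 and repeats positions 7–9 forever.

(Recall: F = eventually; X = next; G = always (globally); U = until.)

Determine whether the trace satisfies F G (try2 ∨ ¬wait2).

G (try2 ∨ ¬wait2) is false at every position 0..9, so it never becomes true and F G (try2 ∨ ¬wait2) fails.

No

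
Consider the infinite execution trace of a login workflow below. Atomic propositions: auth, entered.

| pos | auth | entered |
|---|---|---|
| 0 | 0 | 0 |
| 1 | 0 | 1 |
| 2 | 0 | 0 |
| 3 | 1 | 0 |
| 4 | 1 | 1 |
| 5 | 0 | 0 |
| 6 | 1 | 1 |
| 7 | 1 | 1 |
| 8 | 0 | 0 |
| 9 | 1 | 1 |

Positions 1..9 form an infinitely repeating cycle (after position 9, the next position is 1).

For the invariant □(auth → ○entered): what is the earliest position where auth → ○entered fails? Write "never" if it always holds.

Check auth → ○entered at each position in order: 0 ✓, 1 ✓, 2 ✓, 3 ✓.
At position 4 the labels are {auth, entered} and the next position 5 has {}, so auth → ○entered is false there. This is the first violation.

4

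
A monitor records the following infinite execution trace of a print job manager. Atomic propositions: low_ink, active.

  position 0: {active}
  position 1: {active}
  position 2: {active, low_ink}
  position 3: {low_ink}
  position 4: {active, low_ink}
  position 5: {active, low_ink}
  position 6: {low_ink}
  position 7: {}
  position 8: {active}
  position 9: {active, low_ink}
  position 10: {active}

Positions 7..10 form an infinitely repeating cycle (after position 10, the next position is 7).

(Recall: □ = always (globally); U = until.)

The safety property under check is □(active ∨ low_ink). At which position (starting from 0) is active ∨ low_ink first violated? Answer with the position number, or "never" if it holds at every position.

Check active ∨ low_ink at each position in order: 0 ✓, 1 ✓, 2 ✓, 3 ✓, 4 ✓, 5 ✓, 6 ✓.
At position 7 the labels are {}, so active ∨ low_ink is false there. This is the first violation.

7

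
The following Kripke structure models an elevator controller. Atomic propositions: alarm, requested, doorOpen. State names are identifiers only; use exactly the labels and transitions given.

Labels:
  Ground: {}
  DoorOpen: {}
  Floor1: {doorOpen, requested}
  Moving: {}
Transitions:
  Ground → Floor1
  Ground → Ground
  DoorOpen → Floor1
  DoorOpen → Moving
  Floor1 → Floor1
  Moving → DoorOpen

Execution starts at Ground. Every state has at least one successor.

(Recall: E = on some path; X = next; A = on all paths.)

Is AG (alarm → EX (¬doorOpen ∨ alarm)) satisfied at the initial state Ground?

Satisfied

States satisfying alarm → EX (¬doorOpen ∨ alarm): {Ground, DoorOpen, Floor1, Moving}.
States satisfying AG (alarm → EX (¬doorOpen ∨ alarm)): {Ground, DoorOpen, Floor1, Moving}.
Every state reachable from Ground satisfies alarm → EX (¬doorOpen ∨ alarm).
Ground ∈ Sat(AG (alarm → EX (¬doorOpen ∨ alarm))).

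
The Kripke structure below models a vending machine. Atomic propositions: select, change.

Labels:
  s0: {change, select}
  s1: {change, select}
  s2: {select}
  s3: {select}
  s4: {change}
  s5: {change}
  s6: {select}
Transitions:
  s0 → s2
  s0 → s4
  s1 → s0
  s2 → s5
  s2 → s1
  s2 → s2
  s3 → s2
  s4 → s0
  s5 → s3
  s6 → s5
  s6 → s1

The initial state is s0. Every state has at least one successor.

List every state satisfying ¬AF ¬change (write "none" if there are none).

{s0, s1, s4}

States satisfying ¬change: {s2, s3, s6}.
States satisfying AF ¬change: {s2, s3, s5, s6}.
States satisfying ¬AF ¬change: {s0, s1, s4}.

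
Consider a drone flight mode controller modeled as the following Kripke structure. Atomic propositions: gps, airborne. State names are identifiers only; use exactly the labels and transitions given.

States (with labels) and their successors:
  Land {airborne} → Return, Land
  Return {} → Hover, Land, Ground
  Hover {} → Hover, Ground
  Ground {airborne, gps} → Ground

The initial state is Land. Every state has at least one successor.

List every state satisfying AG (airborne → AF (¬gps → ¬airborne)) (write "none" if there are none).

{Hover, Ground}

States satisfying airborne → AF (¬gps → ¬airborne): {Return, Hover, Ground}.
States satisfying AG (airborne → AF (¬gps → ¬airborne)): {Hover, Ground}.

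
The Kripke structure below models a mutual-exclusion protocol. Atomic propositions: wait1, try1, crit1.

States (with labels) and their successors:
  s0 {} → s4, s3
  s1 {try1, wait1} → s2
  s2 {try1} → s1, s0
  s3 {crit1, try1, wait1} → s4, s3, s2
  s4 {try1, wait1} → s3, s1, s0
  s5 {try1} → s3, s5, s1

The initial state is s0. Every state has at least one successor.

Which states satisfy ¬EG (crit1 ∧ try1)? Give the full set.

States satisfying crit1 ∧ try1: {s3}.
States satisfying EG (crit1 ∧ try1): {s3}.
States satisfying ¬EG (crit1 ∧ try1): {s0, s1, s2, s4, s5}.

{s0, s1, s2, s4, s5}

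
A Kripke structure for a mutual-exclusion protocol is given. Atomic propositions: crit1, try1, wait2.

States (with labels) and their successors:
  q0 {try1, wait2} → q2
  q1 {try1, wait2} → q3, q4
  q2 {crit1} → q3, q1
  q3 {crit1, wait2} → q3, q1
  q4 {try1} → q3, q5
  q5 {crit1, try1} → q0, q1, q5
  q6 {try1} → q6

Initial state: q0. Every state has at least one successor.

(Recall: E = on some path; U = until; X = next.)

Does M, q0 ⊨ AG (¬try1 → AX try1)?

No

States satisfying ¬try1 → AX try1: {q0, q1, q4, q5, q6}.
States satisfying AG (¬try1 → AX try1): {q6}.
q2 is reachable from q0 and violates ¬try1 → AX try1, so AG fails at q0.
q0 ∉ Sat(AG (¬try1 → AX try1)).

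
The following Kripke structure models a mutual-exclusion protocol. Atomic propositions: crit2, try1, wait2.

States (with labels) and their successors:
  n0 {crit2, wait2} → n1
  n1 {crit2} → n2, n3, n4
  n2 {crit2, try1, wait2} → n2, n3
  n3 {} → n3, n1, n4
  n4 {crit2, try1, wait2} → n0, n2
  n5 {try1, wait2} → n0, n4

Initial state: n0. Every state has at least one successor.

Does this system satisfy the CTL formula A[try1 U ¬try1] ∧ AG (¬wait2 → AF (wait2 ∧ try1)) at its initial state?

No

States satisfying try1: {n2, n4, n5}.
States satisfying ¬try1: {n0, n1, n3}.
States satisfying A[try1 U ¬try1]: {n0, n1, n3}.
States satisfying ¬wait2 → AF (wait2 ∧ try1): {n0, n2, n4, n5}.
States satisfying AG (¬wait2 → AF (wait2 ∧ try1)): ∅.
States satisfying A[try1 U ¬try1] ∧ AG (¬wait2 → AF (wait2 ∧ try1)): ∅.
n0 ∉ Sat(A[try1 U ¬try1] ∧ AG (¬wait2 → AF (wait2 ∧ try1))).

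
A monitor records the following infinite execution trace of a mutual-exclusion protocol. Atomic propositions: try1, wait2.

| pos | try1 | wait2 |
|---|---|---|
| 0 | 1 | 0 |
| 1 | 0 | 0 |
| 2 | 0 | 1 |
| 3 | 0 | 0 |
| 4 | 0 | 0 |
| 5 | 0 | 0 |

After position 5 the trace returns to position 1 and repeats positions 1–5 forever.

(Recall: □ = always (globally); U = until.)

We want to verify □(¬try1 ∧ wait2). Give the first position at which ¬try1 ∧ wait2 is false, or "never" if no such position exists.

At position 0 the labels are {try1}, so ¬try1 ∧ wait2 is false there. This is the first violation.

0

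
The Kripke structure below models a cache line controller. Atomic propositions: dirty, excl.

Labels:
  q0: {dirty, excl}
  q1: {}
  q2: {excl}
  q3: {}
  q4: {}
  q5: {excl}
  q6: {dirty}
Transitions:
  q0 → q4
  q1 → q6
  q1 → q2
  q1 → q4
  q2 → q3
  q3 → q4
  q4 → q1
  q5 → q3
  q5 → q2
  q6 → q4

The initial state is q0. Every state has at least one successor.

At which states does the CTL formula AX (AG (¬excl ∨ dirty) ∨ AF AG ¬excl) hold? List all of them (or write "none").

none

States satisfying AG (¬excl ∨ dirty) ∨ AF AG ¬excl: ∅.
States satisfying AX (AG (¬excl ∨ dirty) ∨ AF AG ¬excl): ∅.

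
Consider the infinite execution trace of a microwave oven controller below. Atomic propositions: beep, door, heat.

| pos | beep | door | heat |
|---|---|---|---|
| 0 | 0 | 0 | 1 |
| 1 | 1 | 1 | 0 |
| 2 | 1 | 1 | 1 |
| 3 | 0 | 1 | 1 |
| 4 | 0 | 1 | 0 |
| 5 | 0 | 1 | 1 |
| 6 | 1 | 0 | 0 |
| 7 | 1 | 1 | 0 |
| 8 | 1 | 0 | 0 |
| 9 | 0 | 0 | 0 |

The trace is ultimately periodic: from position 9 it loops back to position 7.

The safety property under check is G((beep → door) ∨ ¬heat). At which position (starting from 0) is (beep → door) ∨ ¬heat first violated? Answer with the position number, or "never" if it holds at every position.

never

(beep → door) ∨ ¬heat holds at every position 0..9, and those are all the positions the trace ever visits, so the invariant G((beep → door) ∨ ¬heat) is never violated.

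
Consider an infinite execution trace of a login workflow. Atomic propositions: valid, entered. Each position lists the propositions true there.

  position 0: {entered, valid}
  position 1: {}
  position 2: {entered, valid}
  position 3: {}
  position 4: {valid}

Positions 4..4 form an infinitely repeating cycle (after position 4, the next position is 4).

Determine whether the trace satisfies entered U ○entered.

Walking from position 0: ○entered first holds at position 1, and entered holds at every earlier position along the way, so entered U ○entered holds.

Holds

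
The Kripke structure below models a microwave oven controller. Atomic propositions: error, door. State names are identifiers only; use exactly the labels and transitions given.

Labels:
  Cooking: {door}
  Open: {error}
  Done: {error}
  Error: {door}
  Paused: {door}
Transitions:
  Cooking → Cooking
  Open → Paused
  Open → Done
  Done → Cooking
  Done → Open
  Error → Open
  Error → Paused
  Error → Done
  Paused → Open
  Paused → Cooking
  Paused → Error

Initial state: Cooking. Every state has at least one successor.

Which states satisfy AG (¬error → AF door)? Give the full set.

{Cooking, Open, Done, Error, Paused}

States satisfying ¬error → AF door: {Cooking, Open, Done, Error, Paused}.
States satisfying AG (¬error → AF door): {Cooking, Open, Done, Error, Paused}.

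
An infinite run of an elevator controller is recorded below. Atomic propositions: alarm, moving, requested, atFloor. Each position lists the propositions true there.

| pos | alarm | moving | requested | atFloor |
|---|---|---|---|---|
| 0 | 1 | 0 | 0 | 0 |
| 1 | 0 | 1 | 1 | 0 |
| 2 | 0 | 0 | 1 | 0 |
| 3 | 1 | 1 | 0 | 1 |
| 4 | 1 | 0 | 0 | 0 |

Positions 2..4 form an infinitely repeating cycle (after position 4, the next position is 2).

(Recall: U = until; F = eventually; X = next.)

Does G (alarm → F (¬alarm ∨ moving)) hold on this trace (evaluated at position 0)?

Yes

alarm → F (¬alarm ∨ moving) holds at every position 0..4, and those are all positions ever visited, so G (alarm → F (¬alarm ∨ moving)) holds.
Positions where alarm holds: 0, 3, 4.
Check F (¬alarm ∨ moving) at each: 0→ok, 3→ok, 4→ok.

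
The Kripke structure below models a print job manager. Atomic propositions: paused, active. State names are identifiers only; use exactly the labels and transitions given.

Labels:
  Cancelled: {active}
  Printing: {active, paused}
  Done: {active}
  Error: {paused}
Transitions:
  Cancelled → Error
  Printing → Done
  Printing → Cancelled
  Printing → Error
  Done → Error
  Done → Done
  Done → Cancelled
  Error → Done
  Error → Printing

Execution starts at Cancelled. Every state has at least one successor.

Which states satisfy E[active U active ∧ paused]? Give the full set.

States satisfying active: {Cancelled, Printing, Done}.
States satisfying active ∧ paused: {Printing}.
States satisfying E[active U active ∧ paused]: {Printing}.

{Printing}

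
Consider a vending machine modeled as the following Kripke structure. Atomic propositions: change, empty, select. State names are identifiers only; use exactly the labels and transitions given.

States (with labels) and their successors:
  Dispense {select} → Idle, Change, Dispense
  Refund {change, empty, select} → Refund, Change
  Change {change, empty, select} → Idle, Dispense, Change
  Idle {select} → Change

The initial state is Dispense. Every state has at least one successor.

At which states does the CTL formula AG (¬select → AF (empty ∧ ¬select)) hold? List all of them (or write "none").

{Dispense, Refund, Change, Idle}

States satisfying ¬select → AF (empty ∧ ¬select): {Dispense, Refund, Change, Idle}.
States satisfying AG (¬select → AF (empty ∧ ¬select)): {Dispense, Refund, Change, Idle}.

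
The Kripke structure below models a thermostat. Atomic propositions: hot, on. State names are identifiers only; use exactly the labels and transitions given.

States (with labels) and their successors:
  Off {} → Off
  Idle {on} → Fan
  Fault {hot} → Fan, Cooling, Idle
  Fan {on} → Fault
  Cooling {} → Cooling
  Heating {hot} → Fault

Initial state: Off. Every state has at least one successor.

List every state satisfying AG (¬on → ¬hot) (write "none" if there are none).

States satisfying ¬on → ¬hot: {Off, Idle, Fan, Cooling}.
States satisfying AG (¬on → ¬hot): {Off, Cooling}.

{Off, Cooling}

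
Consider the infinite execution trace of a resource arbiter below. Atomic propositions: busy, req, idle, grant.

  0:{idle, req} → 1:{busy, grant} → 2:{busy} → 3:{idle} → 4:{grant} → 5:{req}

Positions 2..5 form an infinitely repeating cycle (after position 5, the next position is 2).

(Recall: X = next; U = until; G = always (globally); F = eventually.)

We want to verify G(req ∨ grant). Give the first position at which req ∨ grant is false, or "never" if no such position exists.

2

Check req ∨ grant at each position in order: 0 ✓, 1 ✓.
At position 2 the labels are {busy}, so req ∨ grant is false there. This is the first violation.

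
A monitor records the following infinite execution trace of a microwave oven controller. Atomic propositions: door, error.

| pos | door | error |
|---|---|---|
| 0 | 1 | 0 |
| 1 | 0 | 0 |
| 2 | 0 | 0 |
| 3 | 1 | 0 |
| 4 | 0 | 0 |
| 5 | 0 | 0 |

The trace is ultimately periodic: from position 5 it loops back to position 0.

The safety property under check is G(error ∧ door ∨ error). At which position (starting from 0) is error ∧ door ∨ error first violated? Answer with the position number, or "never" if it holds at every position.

0

At position 0 the labels are {door}, so error ∧ door ∨ error is false there. This is the first violation.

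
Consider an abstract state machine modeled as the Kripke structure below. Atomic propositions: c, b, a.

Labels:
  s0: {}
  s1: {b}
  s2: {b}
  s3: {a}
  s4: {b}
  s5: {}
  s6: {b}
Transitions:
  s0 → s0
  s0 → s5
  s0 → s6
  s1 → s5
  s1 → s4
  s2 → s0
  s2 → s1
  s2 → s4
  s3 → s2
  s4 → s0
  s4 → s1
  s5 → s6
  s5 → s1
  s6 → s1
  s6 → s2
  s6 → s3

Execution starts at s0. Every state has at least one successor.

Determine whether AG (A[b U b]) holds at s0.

Violated

States satisfying A[b U b]: {s1, s2, s4, s6}.
States satisfying AG (A[b U b]): ∅.
s0 is reachable from s0 and violates A[b U b], so AG fails at s0.
s0 ∉ Sat(AG (A[b U b])).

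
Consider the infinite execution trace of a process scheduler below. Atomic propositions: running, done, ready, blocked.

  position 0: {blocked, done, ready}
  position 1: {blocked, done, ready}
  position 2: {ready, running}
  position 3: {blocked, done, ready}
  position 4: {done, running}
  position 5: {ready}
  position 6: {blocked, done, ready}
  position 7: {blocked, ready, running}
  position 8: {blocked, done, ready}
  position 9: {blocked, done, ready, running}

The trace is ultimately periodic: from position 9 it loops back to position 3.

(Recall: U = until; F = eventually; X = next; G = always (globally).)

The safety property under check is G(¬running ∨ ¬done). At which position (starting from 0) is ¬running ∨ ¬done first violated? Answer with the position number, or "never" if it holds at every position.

Check ¬running ∨ ¬done at each position in order: 0 ✓, 1 ✓, 2 ✓, 3 ✓.
At position 4 the labels are {done, running}, so ¬running ∨ ¬done is false there. This is the first violation.

4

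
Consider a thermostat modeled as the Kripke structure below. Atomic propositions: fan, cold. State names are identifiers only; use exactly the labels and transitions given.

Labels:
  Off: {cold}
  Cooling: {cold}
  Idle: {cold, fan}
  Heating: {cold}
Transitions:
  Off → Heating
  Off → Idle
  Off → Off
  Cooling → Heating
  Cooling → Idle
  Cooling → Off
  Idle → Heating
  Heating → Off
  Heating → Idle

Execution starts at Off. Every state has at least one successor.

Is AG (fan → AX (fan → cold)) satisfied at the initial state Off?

Satisfied

States satisfying fan → AX (fan → cold): {Off, Cooling, Idle, Heating}.
States satisfying AG (fan → AX (fan → cold)): {Off, Cooling, Idle, Heating}.
Every state reachable from Off satisfies fan → AX (fan → cold).
Off ∈ Sat(AG (fan → AX (fan → cold))).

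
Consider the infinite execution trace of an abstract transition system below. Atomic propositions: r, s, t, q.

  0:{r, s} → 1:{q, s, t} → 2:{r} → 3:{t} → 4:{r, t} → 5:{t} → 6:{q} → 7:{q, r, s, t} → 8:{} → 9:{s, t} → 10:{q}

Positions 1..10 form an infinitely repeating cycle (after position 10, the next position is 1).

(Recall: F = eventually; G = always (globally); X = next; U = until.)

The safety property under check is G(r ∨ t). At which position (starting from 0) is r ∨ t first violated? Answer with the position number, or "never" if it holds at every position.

Check r ∨ t at each position in order: 0 ✓, 1 ✓, 2 ✓, 3 ✓, 4 ✓, 5 ✓.
At position 6 the labels are {q}, so r ∨ t is false there. This is the first violation.

6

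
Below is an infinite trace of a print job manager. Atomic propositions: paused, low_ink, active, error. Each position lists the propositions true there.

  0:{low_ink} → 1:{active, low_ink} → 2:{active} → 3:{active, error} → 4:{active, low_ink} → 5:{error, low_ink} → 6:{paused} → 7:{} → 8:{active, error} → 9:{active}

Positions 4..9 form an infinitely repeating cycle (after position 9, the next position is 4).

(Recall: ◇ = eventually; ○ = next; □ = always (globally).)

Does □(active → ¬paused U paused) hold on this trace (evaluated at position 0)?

active → ¬paused U paused holds at every position 0..9, and those are all positions ever visited, so □(active → ¬paused U paused) holds.
Positions where active holds: 1, 2, 3, 4, 8, 9.
Check ¬paused U paused at each: 1→ok, 2→ok, 3→ok, 4→ok, 8→ok, 9→ok.

Holds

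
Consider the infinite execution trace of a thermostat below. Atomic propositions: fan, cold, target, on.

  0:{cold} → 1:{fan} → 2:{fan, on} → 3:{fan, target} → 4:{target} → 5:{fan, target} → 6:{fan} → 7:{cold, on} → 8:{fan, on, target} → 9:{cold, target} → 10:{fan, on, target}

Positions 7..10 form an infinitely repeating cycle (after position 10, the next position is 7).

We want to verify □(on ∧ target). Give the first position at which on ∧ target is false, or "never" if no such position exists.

0

At position 0 the labels are {cold}, so on ∧ target is false there. This is the first violation.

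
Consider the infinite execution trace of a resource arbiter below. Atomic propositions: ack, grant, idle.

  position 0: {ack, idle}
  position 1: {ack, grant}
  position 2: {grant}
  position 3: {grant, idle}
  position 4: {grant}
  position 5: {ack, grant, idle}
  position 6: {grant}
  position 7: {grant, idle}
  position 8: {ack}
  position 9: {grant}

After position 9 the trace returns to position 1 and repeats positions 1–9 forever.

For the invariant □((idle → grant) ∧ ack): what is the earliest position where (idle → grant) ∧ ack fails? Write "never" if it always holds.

0

At position 0 the labels are {ack, idle}, so (idle → grant) ∧ ack is false there. This is the first violation.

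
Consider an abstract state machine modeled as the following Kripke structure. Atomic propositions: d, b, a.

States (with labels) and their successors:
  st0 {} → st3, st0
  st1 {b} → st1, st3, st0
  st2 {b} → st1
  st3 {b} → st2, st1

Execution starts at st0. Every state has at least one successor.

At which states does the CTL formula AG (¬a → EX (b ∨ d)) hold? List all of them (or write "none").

{st0, st1, st2, st3}

States satisfying ¬a → EX (b ∨ d): {st0, st1, st2, st3}.
States satisfying AG (¬a → EX (b ∨ d)): {st0, st1, st2, st3}.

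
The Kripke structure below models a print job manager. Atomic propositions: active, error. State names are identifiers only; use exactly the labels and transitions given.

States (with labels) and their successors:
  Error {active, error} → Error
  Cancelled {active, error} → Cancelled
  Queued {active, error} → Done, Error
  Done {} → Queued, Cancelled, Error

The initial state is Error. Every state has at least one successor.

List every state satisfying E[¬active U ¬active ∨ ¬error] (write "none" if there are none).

{Done}

States satisfying ¬active: {Done}.
States satisfying ¬active ∨ ¬error: {Done}.
States satisfying E[¬active U ¬active ∨ ¬error]: {Done}.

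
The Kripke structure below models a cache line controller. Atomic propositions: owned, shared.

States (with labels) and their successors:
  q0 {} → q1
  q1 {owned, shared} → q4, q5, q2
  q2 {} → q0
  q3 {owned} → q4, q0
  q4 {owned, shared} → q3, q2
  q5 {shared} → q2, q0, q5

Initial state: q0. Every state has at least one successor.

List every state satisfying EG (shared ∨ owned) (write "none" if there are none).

States satisfying shared ∨ owned: {q1, q3, q4, q5}.
States satisfying EG (shared ∨ owned): {q1, q3, q4, q5}.

{q1, q3, q4, q5}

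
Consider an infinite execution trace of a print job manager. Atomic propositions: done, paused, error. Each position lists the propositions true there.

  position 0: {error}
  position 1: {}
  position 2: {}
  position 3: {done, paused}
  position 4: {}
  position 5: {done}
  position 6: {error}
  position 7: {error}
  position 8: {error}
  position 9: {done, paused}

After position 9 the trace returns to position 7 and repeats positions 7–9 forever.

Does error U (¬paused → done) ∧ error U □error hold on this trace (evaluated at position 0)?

No

Walking from position 0: at position 1, ¬paused → done has not yet held and error fails, so error U (¬paused → done) is false.
Walking from position 0: at position 1, □error has not yet held and error fails, so error U □error is false.
At position 0: error U (¬paused → done) is false; error U □error is false; so error U (¬paused → done) ∧ error U □error is false.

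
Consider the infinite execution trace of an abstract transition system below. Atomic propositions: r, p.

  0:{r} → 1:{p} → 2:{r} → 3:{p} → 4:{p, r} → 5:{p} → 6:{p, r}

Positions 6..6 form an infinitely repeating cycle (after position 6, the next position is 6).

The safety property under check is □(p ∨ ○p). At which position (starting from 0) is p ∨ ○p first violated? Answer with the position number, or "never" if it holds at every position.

never

p ∨ ○p holds at every position 0..6, and those are all the positions the trace ever visits, so the invariant □(p ∨ ○p) is never violated.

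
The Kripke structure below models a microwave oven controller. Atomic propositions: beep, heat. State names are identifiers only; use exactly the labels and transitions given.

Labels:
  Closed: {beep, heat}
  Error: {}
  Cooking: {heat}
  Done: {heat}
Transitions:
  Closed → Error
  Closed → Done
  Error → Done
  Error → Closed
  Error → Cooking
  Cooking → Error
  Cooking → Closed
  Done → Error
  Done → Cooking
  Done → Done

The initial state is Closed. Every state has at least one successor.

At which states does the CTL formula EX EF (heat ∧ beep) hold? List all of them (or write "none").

States satisfying EF (heat ∧ beep): {Closed, Error, Cooking, Done}.
States satisfying EX EF (heat ∧ beep): {Closed, Error, Cooking, Done}.

{Closed, Error, Cooking, Done}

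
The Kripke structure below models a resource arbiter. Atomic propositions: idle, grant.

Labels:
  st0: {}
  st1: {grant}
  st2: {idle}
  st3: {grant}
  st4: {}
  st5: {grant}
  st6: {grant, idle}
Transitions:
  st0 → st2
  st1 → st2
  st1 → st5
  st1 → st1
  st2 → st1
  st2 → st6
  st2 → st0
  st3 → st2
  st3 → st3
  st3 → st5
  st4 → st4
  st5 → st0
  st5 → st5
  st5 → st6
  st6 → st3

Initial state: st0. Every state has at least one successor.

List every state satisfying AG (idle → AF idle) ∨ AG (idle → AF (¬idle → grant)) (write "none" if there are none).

{st0, st1, st2, st3, st4, st5, st6}

States satisfying idle → AF idle: {st0, st1, st2, st3, st4, st5, st6}.
States satisfying AG (idle → AF idle): {st0, st1, st2, st3, st4, st5, st6}.
States satisfying idle → AF (¬idle → grant): {st0, st1, st2, st3, st4, st5, st6}.
States satisfying AG (idle → AF (¬idle → grant)): {st0, st1, st2, st3, st4, st5, st6}.
States satisfying AG (idle → AF idle) ∨ AG (idle → AF (¬idle → grant)): {st0, st1, st2, st3, st4, st5, st6}.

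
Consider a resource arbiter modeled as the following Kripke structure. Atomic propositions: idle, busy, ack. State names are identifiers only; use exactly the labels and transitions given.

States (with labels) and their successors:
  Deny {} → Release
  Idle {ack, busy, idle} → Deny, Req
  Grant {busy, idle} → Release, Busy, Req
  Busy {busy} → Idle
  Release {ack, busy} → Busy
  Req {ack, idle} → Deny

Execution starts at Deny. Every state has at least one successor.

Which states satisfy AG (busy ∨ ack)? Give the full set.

States satisfying busy ∨ ack: {Idle, Grant, Busy, Release, Req}.
States satisfying AG (busy ∨ ack): ∅.

none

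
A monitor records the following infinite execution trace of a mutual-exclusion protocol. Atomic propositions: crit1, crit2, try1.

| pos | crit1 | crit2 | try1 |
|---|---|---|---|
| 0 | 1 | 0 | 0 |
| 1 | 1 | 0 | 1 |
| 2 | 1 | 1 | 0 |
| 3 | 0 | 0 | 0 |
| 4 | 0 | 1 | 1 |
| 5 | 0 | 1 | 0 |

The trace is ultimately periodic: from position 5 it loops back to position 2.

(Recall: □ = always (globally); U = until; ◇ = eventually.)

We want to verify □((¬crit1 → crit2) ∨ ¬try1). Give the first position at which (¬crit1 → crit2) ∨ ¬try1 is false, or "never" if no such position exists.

(¬crit1 → crit2) ∨ ¬try1 holds at every position 0..5, and those are all the positions the trace ever visits, so the invariant □((¬crit1 → crit2) ∨ ¬try1) is never violated.

never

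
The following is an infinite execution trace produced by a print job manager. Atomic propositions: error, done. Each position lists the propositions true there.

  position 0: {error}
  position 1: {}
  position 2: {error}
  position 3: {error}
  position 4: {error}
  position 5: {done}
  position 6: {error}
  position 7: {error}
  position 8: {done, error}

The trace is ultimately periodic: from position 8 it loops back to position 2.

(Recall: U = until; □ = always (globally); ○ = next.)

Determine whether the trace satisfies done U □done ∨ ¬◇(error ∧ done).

Walking from position 0: at position 0, □done has not yet held and done fails, so done U □done is false.
At position 0: done U □done is false; ¬◇(error ∧ done) is false; so done U □done ∨ ¬◇(error ∧ done) is false.

Does not hold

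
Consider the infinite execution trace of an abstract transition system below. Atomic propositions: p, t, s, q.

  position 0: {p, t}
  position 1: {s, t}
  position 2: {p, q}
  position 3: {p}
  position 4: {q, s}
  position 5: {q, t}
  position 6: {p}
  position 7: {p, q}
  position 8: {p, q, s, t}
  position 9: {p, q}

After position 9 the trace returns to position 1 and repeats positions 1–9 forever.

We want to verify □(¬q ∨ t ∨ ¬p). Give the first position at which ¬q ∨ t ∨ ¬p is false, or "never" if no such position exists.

2

Check ¬q ∨ t ∨ ¬p at each position in order: 0 ✓, 1 ✓.
At position 2 the labels are {p, q}, so ¬q ∨ t ∨ ¬p is false there. This is the first violation.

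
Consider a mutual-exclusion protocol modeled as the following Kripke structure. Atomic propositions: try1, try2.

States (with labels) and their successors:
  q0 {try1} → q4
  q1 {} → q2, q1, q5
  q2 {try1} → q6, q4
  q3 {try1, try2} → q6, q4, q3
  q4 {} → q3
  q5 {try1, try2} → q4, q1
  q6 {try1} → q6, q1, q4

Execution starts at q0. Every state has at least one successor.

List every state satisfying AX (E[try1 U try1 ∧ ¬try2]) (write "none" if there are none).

States satisfying E[try1 U try1 ∧ ¬try2]: {q0, q2, q3, q6}.
States satisfying AX (E[try1 U try1 ∧ ¬try2]): {q4}.

{q4}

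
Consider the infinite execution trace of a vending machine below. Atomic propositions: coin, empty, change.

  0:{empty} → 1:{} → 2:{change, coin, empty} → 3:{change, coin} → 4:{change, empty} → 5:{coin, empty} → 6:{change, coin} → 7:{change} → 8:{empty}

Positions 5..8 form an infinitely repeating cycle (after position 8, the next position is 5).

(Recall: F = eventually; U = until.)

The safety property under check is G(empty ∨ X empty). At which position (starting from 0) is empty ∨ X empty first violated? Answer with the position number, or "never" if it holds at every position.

Check empty ∨ X empty at each position in order: 0 ✓, 1 ✓, 2 ✓, 3 ✓, 4 ✓, 5 ✓.
At position 6 the labels are {change, coin} and the next position 7 has {change}, so empty ∨ X empty is false there. This is the first violation.

6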